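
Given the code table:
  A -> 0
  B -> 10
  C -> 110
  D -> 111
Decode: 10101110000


Decoding:
10 -> B
10 -> B
111 -> D
0 -> A
0 -> A
0 -> A
0 -> A


Result: BBDAAAA


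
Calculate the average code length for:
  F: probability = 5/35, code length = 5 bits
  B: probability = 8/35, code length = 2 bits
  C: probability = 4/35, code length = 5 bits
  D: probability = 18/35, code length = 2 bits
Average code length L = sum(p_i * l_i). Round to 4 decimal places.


Weighted contributions p_i * l_i:
  F: (5/35) * 5 = 25/35
  B: (8/35) * 2 = 16/35
  C: (4/35) * 5 = 20/35
  D: (18/35) * 2 = 36/35
Sum = (25 + 16 + 20 + 36)/35 = 97/35

L = 97/35 = 2.7714 bits/symbol


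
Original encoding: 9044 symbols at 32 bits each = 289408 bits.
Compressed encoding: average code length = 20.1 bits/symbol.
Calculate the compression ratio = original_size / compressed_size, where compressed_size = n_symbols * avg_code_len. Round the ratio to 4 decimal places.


original_size = n_symbols * orig_bits = 9044 * 32 = 289408 bits
compressed_size = n_symbols * avg_code_len = 9044 * 20.1 = 181784.4 bits
ratio = original_size / compressed_size = 289408 / 181784.4 = 1.592

Compression ratio = 1.592


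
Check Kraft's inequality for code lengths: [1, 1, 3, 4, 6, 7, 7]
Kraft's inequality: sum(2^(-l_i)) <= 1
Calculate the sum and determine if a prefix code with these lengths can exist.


Sum = 2^(-1) + 2^(-1) + 2^(-3) + 2^(-4) + 2^(-6) + 2^(-7) + 2^(-7)
    = 0.5 + 0.5 + 0.125 + 0.0625 + 0.015625 + 0.0078125 + 0.0078125
    = 156/128 = 1.21875
Since 1.21875 > 1, Kraft's inequality is NOT satisfied.
A prefix code with these lengths CANNOT exist.

Kraft sum = 1.21875. Not satisfied.


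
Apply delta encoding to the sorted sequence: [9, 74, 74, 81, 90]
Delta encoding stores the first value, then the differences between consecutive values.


First value: 9
Deltas:
  74 - 9 = 65
  74 - 74 = 0
  81 - 74 = 7
  90 - 81 = 9


Delta encoded: [9, 65, 0, 7, 9]


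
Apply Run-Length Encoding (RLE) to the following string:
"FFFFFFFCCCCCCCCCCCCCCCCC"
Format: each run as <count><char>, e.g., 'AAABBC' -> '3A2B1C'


Scanning runs left to right:
  i=0: run of 'F' x 7 -> '7F'
  i=7: run of 'C' x 17 -> '17C'

RLE = 7F17C


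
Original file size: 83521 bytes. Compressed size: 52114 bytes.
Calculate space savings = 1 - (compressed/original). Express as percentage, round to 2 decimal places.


ratio = compressed/original = 52114/83521 = 0.623963
savings = 1 - ratio = 1 - 0.623963 = 0.376037
as a percentage: 0.376037 * 100 = 37.6%

Space savings = 1 - 52114/83521 = 37.6%


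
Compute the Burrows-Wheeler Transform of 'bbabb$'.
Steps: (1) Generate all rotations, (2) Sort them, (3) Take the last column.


Rotations (sorted):
  0: $bbabb -> last char: b
  1: abb$bb -> last char: b
  2: b$bbab -> last char: b
  3: babb$b -> last char: b
  4: bb$bba -> last char: a
  5: bbabb$ -> last char: $


BWT = bbbba$


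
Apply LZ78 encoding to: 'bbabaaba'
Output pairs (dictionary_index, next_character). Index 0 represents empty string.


LZ78 encoding steps:
Dictionary: {0: ''}
Step 1: w='' (idx 0), next='b' -> output (0, 'b'), add 'b' as idx 1
Step 2: w='b' (idx 1), next='a' -> output (1, 'a'), add 'ba' as idx 2
Step 3: w='ba' (idx 2), next='a' -> output (2, 'a'), add 'baa' as idx 3
Step 4: w='ba' (idx 2), end of input -> output (2, '')


Encoded: [(0, 'b'), (1, 'a'), (2, 'a'), (2, '')]


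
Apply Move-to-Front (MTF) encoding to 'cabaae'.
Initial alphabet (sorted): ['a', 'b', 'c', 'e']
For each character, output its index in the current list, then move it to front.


MTF encoding:
'c': index 2 in ['a', 'b', 'c', 'e'] -> ['c', 'a', 'b', 'e']
'a': index 1 in ['c', 'a', 'b', 'e'] -> ['a', 'c', 'b', 'e']
'b': index 2 in ['a', 'c', 'b', 'e'] -> ['b', 'a', 'c', 'e']
'a': index 1 in ['b', 'a', 'c', 'e'] -> ['a', 'b', 'c', 'e']
'a': index 0 in ['a', 'b', 'c', 'e'] -> ['a', 'b', 'c', 'e']
'e': index 3 in ['a', 'b', 'c', 'e'] -> ['e', 'a', 'b', 'c']


Output: [2, 1, 2, 1, 0, 3]


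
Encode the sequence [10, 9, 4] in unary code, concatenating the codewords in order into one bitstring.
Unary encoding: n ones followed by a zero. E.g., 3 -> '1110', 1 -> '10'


Encode each number as n ones followed by a terminating 0:
  10 -> 11111111110 (11 bits)
  9 -> 1111111110 (10 bits)
  4 -> 11110 (5 bits)
Total length = 11 + 10 + 5 = 26 bits.

Unary([10, 9, 4]) = 11111111110111111111011110 (26 bits)


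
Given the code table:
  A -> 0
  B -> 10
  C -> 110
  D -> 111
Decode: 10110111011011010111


Decoding:
10 -> B
110 -> C
111 -> D
0 -> A
110 -> C
110 -> C
10 -> B
111 -> D


Result: BCDACCBD


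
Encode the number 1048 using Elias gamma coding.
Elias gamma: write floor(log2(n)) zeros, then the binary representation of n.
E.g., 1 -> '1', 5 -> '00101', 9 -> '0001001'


num_bits = floor(log2(1048)) + 1 = 11
leading_zeros = num_bits - 1 = 10
binary(1048) = 10000011000

Elias gamma(1048) = '0000000000' + '10000011000' = 000000000010000011000 (21 bits)


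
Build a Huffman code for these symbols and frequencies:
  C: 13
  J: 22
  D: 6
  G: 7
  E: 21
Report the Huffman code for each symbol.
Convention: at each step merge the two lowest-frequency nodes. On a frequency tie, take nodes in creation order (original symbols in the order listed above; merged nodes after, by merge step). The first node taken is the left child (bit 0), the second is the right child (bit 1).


Huffman tree construction:
Step 1: Merge D(6) + G(7) = 13
Step 2: Merge C(13) + (D+G)(13) = 26
Step 3: Merge E(21) + J(22) = 43
Step 4: Merge (C+(D+G))(26) + (E+J)(43) = 69
Read each symbol's code off the tree from the root (left child = 0, right child = 1).

Codes:
  C: 00 (length 2)
  J: 11 (length 2)
  D: 010 (length 3)
  G: 011 (length 3)
  E: 10 (length 2)
Average code length: 151/69 = 2.1884 bits/symbol


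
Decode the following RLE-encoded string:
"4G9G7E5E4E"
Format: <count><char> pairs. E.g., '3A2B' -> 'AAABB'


Expanding each <count><char> pair:
  4G -> 'GGGG'
  9G -> 'GGGGGGGGG'
  7E -> 'EEEEEEE'
  5E -> 'EEEEE'
  4E -> 'EEEE'

Decoded = GGGGGGGGGGGGGEEEEEEEEEEEEEEEE


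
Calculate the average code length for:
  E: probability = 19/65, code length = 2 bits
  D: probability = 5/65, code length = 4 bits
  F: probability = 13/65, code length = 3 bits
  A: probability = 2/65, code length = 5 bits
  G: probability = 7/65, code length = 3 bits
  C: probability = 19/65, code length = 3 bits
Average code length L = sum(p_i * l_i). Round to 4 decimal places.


Weighted contributions p_i * l_i:
  E: (19/65) * 2 = 38/65
  D: (5/65) * 4 = 20/65
  F: (13/65) * 3 = 39/65
  A: (2/65) * 5 = 10/65
  G: (7/65) * 3 = 21/65
  C: (19/65) * 3 = 57/65
Sum = (38 + 20 + 39 + 10 + 21 + 57)/65 = 185/65

L = 185/65 = 2.8462 bits/symbol


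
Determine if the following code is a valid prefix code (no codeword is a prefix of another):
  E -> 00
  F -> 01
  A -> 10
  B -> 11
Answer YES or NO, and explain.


Checking each pair (does one codeword prefix another?):
  E='00' vs F='01': no prefix
  E='00' vs A='10': no prefix
  E='00' vs B='11': no prefix
  F='01' vs E='00': no prefix
  F='01' vs A='10': no prefix
  F='01' vs B='11': no prefix
  A='10' vs E='00': no prefix
  A='10' vs F='01': no prefix
  A='10' vs B='11': no prefix
  B='11' vs E='00': no prefix
  B='11' vs F='01': no prefix
  B='11' vs A='10': no prefix
No violation found over all pairs.

YES -- this is a valid prefix code. No codeword is a prefix of any other codeword.


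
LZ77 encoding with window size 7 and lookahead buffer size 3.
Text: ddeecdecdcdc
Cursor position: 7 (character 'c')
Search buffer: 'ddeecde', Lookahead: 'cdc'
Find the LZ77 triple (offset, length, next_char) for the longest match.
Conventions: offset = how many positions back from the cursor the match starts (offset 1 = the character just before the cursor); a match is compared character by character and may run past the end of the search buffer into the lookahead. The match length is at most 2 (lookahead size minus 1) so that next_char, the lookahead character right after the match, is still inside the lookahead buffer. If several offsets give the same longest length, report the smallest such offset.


Try each offset into the search buffer:
  offset=1 (pos 6, char 'e'): match length 0
  offset=2 (pos 5, char 'd'): match length 0
  offset=3 (pos 4, char 'c'): match length 2
  offset=4 (pos 3, char 'e'): match length 0
  offset=5 (pos 2, char 'e'): match length 0
  offset=6 (pos 1, char 'd'): match length 0
  offset=7 (pos 0, char 'd'): match length 0
Longest match has length 2 at offset 3.
next_char = character at position 7 + 2 = 9 -> 'c'

Best match: offset=3, length=2 (matching 'cd' starting at position 4)
LZ77 triple: (3, 2, 'c')


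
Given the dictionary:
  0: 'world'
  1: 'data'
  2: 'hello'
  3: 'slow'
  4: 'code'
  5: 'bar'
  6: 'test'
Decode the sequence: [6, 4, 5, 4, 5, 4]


Look up each index in the dictionary:
  6 -> 'test'
  4 -> 'code'
  5 -> 'bar'
  4 -> 'code'
  5 -> 'bar'
  4 -> 'code'

Decoded: "test code bar code bar code"


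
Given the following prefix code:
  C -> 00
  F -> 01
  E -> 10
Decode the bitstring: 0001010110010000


Decoding step by step:
Bits 00 -> C
Bits 01 -> F
Bits 01 -> F
Bits 01 -> F
Bits 10 -> E
Bits 01 -> F
Bits 00 -> C
Bits 00 -> C


Decoded message: CFFFEFCC


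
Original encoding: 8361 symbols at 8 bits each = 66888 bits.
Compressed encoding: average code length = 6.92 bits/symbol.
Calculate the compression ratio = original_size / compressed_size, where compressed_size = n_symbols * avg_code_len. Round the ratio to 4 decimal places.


original_size = n_symbols * orig_bits = 8361 * 8 = 66888 bits
compressed_size = n_symbols * avg_code_len = 8361 * 6.92 = 57858.12 bits
ratio = original_size / compressed_size = 66888 / 57858.12 = 1.1561

Compression ratio = 1.1561


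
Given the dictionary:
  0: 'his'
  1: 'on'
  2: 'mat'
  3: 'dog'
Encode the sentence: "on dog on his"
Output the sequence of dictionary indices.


Look up each word in the dictionary:
  'on' -> 1
  'dog' -> 3
  'on' -> 1
  'his' -> 0

Encoded: [1, 3, 1, 0]


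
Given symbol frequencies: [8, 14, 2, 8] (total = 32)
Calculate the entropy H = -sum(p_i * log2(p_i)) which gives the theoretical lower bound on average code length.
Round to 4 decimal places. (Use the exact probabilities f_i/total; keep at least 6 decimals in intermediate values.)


Per-symbol terms -p_i * log2(p_i) with p_i = f_i/32:
  p = 8/32 = 0.250000: log2(p) = -2.000000, -p*log2(p) = 0.500000
  p = 14/32 = 0.437500: log2(p) = -1.192645, -p*log2(p) = 0.521782
  p = 2/32 = 0.062500: log2(p) = -4.000000, -p*log2(p) = 0.250000
  p = 8/32 = 0.250000: log2(p) = -2.000000, -p*log2(p) = 0.500000
H = 0.500000 + 0.521782 + 0.250000 + 0.500000 = 1.771782

H = 1.7718 bits/symbol


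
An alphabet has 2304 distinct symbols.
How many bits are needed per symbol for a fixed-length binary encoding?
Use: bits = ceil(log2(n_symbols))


log2(2304) = 11.1699
Bracket: 2^11 = 2048 < 2304 <= 2^12 = 4096
So ceil(log2(2304)) = 12

bits = ceil(log2(2304)) = ceil(11.1699) = 12 bits


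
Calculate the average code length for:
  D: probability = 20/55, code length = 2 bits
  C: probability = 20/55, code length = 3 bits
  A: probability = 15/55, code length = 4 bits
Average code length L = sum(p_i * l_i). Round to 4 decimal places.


Weighted contributions p_i * l_i:
  D: (20/55) * 2 = 40/55
  C: (20/55) * 3 = 60/55
  A: (15/55) * 4 = 60/55
Sum = (40 + 60 + 60)/55 = 160/55

L = 160/55 = 2.9091 bits/symbol


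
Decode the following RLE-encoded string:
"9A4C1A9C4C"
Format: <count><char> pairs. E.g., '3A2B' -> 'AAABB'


Expanding each <count><char> pair:
  9A -> 'AAAAAAAAA'
  4C -> 'CCCC'
  1A -> 'A'
  9C -> 'CCCCCCCCC'
  4C -> 'CCCC'

Decoded = AAAAAAAAACCCCACCCCCCCCCCCCC


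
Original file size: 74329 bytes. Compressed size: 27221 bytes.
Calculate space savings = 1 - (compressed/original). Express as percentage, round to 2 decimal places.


ratio = compressed/original = 27221/74329 = 0.366223
savings = 1 - ratio = 1 - 0.366223 = 0.633777
as a percentage: 0.633777 * 100 = 63.38%

Space savings = 1 - 27221/74329 = 63.38%


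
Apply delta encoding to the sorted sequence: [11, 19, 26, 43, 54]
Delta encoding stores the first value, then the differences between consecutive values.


First value: 11
Deltas:
  19 - 11 = 8
  26 - 19 = 7
  43 - 26 = 17
  54 - 43 = 11


Delta encoded: [11, 8, 7, 17, 11]


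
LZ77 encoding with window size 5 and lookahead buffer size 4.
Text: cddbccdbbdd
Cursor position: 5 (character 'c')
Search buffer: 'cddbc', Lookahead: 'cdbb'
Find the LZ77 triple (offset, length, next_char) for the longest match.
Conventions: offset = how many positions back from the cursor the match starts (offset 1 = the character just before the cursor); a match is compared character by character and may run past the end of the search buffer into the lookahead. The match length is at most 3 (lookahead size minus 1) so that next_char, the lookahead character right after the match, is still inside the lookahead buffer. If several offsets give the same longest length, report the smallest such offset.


Try each offset into the search buffer:
  offset=1 (pos 4, char 'c'): match length 1
  offset=2 (pos 3, char 'b'): match length 0
  offset=3 (pos 2, char 'd'): match length 0
  offset=4 (pos 1, char 'd'): match length 0
  offset=5 (pos 0, char 'c'): match length 2
Longest match has length 2 at offset 5.
next_char = character at position 5 + 2 = 7 -> 'b'

Best match: offset=5, length=2 (matching 'cd' starting at position 0)
LZ77 triple: (5, 2, 'b')


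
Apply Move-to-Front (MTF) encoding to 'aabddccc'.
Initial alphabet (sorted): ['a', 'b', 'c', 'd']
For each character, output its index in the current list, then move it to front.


MTF encoding:
'a': index 0 in ['a', 'b', 'c', 'd'] -> ['a', 'b', 'c', 'd']
'a': index 0 in ['a', 'b', 'c', 'd'] -> ['a', 'b', 'c', 'd']
'b': index 1 in ['a', 'b', 'c', 'd'] -> ['b', 'a', 'c', 'd']
'd': index 3 in ['b', 'a', 'c', 'd'] -> ['d', 'b', 'a', 'c']
'd': index 0 in ['d', 'b', 'a', 'c'] -> ['d', 'b', 'a', 'c']
'c': index 3 in ['d', 'b', 'a', 'c'] -> ['c', 'd', 'b', 'a']
'c': index 0 in ['c', 'd', 'b', 'a'] -> ['c', 'd', 'b', 'a']
'c': index 0 in ['c', 'd', 'b', 'a'] -> ['c', 'd', 'b', 'a']


Output: [0, 0, 1, 3, 0, 3, 0, 0]


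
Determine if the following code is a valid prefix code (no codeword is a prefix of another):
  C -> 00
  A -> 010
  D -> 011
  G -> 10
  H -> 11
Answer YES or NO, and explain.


Checking each pair (does one codeword prefix another?):
  C='00' vs A='010': no prefix
  C='00' vs D='011': no prefix
  C='00' vs G='10': no prefix
  C='00' vs H='11': no prefix
  A='010' vs C='00': no prefix
  A='010' vs D='011': no prefix
  A='010' vs G='10': no prefix
  A='010' vs H='11': no prefix
  D='011' vs C='00': no prefix
  D='011' vs A='010': no prefix
  D='011' vs G='10': no prefix
  D='011' vs H='11': no prefix
  G='10' vs C='00': no prefix
  G='10' vs A='010': no prefix
  G='10' vs D='011': no prefix
  G='10' vs H='11': no prefix
  H='11' vs C='00': no prefix
  H='11' vs A='010': no prefix
  H='11' vs D='011': no prefix
  H='11' vs G='10': no prefix
No violation found over all pairs.

YES -- this is a valid prefix code. No codeword is a prefix of any other codeword.


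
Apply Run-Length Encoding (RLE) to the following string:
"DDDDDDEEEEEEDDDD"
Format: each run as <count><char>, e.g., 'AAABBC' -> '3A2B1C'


Scanning runs left to right:
  i=0: run of 'D' x 6 -> '6D'
  i=6: run of 'E' x 6 -> '6E'
  i=12: run of 'D' x 4 -> '4D'

RLE = 6D6E4D


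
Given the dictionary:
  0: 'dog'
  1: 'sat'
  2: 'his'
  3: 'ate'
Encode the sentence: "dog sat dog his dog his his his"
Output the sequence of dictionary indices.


Look up each word in the dictionary:
  'dog' -> 0
  'sat' -> 1
  'dog' -> 0
  'his' -> 2
  'dog' -> 0
  'his' -> 2
  'his' -> 2
  'his' -> 2

Encoded: [0, 1, 0, 2, 0, 2, 2, 2]


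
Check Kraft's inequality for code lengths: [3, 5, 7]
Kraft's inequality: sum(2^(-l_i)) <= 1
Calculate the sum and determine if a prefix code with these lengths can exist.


Sum = 2^(-3) + 2^(-5) + 2^(-7)
    = 0.125 + 0.03125 + 0.0078125
    = 21/128 = 0.1640625
Since 0.1640625 <= 1, Kraft's inequality IS satisfied.
A prefix code with these lengths CAN exist.

Kraft sum = 0.1640625. Satisfied.


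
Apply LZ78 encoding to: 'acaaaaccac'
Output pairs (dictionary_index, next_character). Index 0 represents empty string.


LZ78 encoding steps:
Dictionary: {0: ''}
Step 1: w='' (idx 0), next='a' -> output (0, 'a'), add 'a' as idx 1
Step 2: w='' (idx 0), next='c' -> output (0, 'c'), add 'c' as idx 2
Step 3: w='a' (idx 1), next='a' -> output (1, 'a'), add 'aa' as idx 3
Step 4: w='aa' (idx 3), next='c' -> output (3, 'c'), add 'aac' as idx 4
Step 5: w='c' (idx 2), next='a' -> output (2, 'a'), add 'ca' as idx 5
Step 6: w='c' (idx 2), end of input -> output (2, '')


Encoded: [(0, 'a'), (0, 'c'), (1, 'a'), (3, 'c'), (2, 'a'), (2, '')]


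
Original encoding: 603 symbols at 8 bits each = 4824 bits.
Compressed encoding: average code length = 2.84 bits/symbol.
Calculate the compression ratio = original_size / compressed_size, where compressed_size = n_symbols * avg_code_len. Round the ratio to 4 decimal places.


original_size = n_symbols * orig_bits = 603 * 8 = 4824 bits
compressed_size = n_symbols * avg_code_len = 603 * 2.84 = 1712.52 bits
ratio = original_size / compressed_size = 4824 / 1712.52 = 2.8169

Compression ratio = 2.8169


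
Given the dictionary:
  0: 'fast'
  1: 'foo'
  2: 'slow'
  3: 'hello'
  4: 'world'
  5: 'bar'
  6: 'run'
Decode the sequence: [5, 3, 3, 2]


Look up each index in the dictionary:
  5 -> 'bar'
  3 -> 'hello'
  3 -> 'hello'
  2 -> 'slow'

Decoded: "bar hello hello slow"


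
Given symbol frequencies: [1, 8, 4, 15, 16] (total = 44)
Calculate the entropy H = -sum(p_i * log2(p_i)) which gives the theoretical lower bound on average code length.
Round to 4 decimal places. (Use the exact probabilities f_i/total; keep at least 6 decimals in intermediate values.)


Per-symbol terms -p_i * log2(p_i) with p_i = f_i/44:
  p = 1/44 = 0.022727: log2(p) = -5.459432, -p*log2(p) = 0.124078
  p = 8/44 = 0.181818: log2(p) = -2.459432, -p*log2(p) = 0.447169
  p = 4/44 = 0.090909: log2(p) = -3.459432, -p*log2(p) = 0.314494
  p = 15/44 = 0.340909: log2(p) = -1.552541, -p*log2(p) = 0.529275
  p = 16/44 = 0.363636: log2(p) = -1.459432, -p*log2(p) = 0.530702
H = 0.124078 + 0.447169 + 0.314494 + 0.529275 + 0.530702 = 1.945718

H = 1.9457 bits/symbol


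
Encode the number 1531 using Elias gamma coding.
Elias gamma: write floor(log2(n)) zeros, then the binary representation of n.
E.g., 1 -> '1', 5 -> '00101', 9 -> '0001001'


num_bits = floor(log2(1531)) + 1 = 11
leading_zeros = num_bits - 1 = 10
binary(1531) = 10111111011

Elias gamma(1531) = '0000000000' + '10111111011' = 000000000010111111011 (21 bits)


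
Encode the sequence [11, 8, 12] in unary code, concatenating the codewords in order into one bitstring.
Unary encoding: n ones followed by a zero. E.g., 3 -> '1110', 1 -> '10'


Encode each number as n ones followed by a terminating 0:
  11 -> 111111111110 (12 bits)
  8 -> 111111110 (9 bits)
  12 -> 1111111111110 (13 bits)
Total length = 12 + 9 + 13 = 34 bits.

Unary([11, 8, 12]) = 1111111111101111111101111111111110 (34 bits)


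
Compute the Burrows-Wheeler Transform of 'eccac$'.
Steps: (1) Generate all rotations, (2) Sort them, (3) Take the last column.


Rotations (sorted):
  0: $eccac -> last char: c
  1: ac$ecc -> last char: c
  2: c$ecca -> last char: a
  3: cac$ec -> last char: c
  4: ccac$e -> last char: e
  5: eccac$ -> last char: $


BWT = ccace$


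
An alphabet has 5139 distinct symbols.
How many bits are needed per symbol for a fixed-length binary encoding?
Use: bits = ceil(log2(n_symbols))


log2(5139) = 12.3273
Bracket: 2^12 = 4096 < 5139 <= 2^13 = 8192
So ceil(log2(5139)) = 13

bits = ceil(log2(5139)) = ceil(12.3273) = 13 bits


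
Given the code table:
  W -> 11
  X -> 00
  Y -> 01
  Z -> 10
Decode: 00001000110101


Decoding:
00 -> X
00 -> X
10 -> Z
00 -> X
11 -> W
01 -> Y
01 -> Y


Result: XXZXWYY


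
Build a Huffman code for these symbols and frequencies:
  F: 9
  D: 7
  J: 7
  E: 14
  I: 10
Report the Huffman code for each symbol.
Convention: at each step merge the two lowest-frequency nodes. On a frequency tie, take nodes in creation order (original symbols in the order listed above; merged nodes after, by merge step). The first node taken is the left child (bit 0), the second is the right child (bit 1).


Huffman tree construction:
Step 1: Merge D(7) + J(7) = 14
Step 2: Merge F(9) + I(10) = 19
Step 3: Merge E(14) + (D+J)(14) = 28
Step 4: Merge (F+I)(19) + (E+(D+J))(28) = 47
Read each symbol's code off the tree from the root (left child = 0, right child = 1).

Codes:
  F: 00 (length 2)
  D: 110 (length 3)
  J: 111 (length 3)
  E: 10 (length 2)
  I: 01 (length 2)
Average code length: 108/47 = 2.2979 bits/symbol


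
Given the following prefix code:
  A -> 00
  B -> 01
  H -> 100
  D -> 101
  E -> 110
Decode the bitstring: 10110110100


Decoding step by step:
Bits 101 -> D
Bits 101 -> D
Bits 101 -> D
Bits 00 -> A


Decoded message: DDDA


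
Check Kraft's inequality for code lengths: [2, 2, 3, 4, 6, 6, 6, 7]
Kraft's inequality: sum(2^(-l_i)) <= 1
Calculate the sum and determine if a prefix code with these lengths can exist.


Sum = 2^(-2) + 2^(-2) + 2^(-3) + 2^(-4) + 2^(-6) + 2^(-6) + 2^(-6) + 2^(-7)
    = 0.25 + 0.25 + 0.125 + 0.0625 + 0.015625 + 0.015625 + 0.015625 + 0.0078125
    = 95/128 = 0.7421875
Since 0.7421875 <= 1, Kraft's inequality IS satisfied.
A prefix code with these lengths CAN exist.

Kraft sum = 0.7421875. Satisfied.


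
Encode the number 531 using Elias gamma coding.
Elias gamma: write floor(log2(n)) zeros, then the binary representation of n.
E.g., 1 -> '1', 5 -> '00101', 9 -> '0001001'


num_bits = floor(log2(531)) + 1 = 10
leading_zeros = num_bits - 1 = 9
binary(531) = 1000010011

Elias gamma(531) = '000000000' + '1000010011' = 0000000001000010011 (19 bits)


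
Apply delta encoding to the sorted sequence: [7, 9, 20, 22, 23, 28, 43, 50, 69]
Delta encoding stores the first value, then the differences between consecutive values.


First value: 7
Deltas:
  9 - 7 = 2
  20 - 9 = 11
  22 - 20 = 2
  23 - 22 = 1
  28 - 23 = 5
  43 - 28 = 15
  50 - 43 = 7
  69 - 50 = 19


Delta encoded: [7, 2, 11, 2, 1, 5, 15, 7, 19]


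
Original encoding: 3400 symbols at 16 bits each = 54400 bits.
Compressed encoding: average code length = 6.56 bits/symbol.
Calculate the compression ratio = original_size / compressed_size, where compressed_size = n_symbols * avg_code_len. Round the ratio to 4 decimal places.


original_size = n_symbols * orig_bits = 3400 * 16 = 54400 bits
compressed_size = n_symbols * avg_code_len = 3400 * 6.56 = 22304.0 bits
ratio = original_size / compressed_size = 54400 / 22304.0 = 2.439

Compression ratio = 2.439


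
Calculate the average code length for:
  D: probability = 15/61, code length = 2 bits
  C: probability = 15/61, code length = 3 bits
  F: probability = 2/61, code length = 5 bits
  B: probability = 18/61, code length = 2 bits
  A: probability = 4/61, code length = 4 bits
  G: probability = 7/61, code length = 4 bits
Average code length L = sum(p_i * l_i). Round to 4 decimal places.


Weighted contributions p_i * l_i:
  D: (15/61) * 2 = 30/61
  C: (15/61) * 3 = 45/61
  F: (2/61) * 5 = 10/61
  B: (18/61) * 2 = 36/61
  A: (4/61) * 4 = 16/61
  G: (7/61) * 4 = 28/61
Sum = (30 + 45 + 10 + 36 + 16 + 28)/61 = 165/61

L = 165/61 = 2.7049 bits/symbol


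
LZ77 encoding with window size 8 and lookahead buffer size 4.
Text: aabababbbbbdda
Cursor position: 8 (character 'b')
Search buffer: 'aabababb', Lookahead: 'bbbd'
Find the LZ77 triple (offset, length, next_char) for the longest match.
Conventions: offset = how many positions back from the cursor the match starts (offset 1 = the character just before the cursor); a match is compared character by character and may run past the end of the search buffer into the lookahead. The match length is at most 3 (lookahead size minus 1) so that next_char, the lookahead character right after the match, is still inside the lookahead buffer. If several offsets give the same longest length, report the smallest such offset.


Try each offset into the search buffer:
  offset=1 (pos 7, char 'b'): match length 3
  offset=2 (pos 6, char 'b'): match length 3
  offset=3 (pos 5, char 'a'): match length 0
  offset=4 (pos 4, char 'b'): match length 1
  offset=5 (pos 3, char 'a'): match length 0
  offset=6 (pos 2, char 'b'): match length 1
  offset=7 (pos 1, char 'a'): match length 0
  offset=8 (pos 0, char 'a'): match length 0
Longest match has length 3, found at offsets 1, 2; take the smallest, offset 1.
next_char = character at position 8 + 3 = 11 -> 'd'

Best match: offset=1, length=3 (matching 'bbb' starting at position 7)
LZ77 triple: (1, 3, 'd')


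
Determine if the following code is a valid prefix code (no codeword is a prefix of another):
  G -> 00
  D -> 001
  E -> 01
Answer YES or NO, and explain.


Checking each pair (does one codeword prefix another?):
  G='00' vs D='001': prefix -- VIOLATION

NO -- this is NOT a valid prefix code. G (00) is a prefix of D (001).


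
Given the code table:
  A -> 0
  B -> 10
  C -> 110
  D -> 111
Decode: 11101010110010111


Decoding:
111 -> D
0 -> A
10 -> B
10 -> B
110 -> C
0 -> A
10 -> B
111 -> D


Result: DABBCABD


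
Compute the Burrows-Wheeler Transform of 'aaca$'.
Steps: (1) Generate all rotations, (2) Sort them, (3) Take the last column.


Rotations (sorted):
  0: $aaca -> last char: a
  1: a$aac -> last char: c
  2: aaca$ -> last char: $
  3: aca$a -> last char: a
  4: ca$aa -> last char: a


BWT = ac$aa


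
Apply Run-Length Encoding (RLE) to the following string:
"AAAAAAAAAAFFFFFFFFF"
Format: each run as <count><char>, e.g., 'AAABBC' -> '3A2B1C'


Scanning runs left to right:
  i=0: run of 'A' x 10 -> '10A'
  i=10: run of 'F' x 9 -> '9F'

RLE = 10A9F


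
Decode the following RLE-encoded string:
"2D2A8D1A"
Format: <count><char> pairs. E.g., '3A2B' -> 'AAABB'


Expanding each <count><char> pair:
  2D -> 'DD'
  2A -> 'AA'
  8D -> 'DDDDDDDD'
  1A -> 'A'

Decoded = DDAADDDDDDDDA


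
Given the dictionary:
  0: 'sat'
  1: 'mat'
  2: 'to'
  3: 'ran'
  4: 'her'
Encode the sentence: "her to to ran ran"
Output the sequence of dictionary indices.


Look up each word in the dictionary:
  'her' -> 4
  'to' -> 2
  'to' -> 2
  'ran' -> 3
  'ran' -> 3

Encoded: [4, 2, 2, 3, 3]


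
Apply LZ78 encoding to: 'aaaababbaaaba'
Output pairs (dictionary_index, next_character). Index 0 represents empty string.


LZ78 encoding steps:
Dictionary: {0: ''}
Step 1: w='' (idx 0), next='a' -> output (0, 'a'), add 'a' as idx 1
Step 2: w='a' (idx 1), next='a' -> output (1, 'a'), add 'aa' as idx 2
Step 3: w='a' (idx 1), next='b' -> output (1, 'b'), add 'ab' as idx 3
Step 4: w='ab' (idx 3), next='b' -> output (3, 'b'), add 'abb' as idx 4
Step 5: w='aa' (idx 2), next='a' -> output (2, 'a'), add 'aaa' as idx 5
Step 6: w='' (idx 0), next='b' -> output (0, 'b'), add 'b' as idx 6
Step 7: w='a' (idx 1), end of input -> output (1, '')


Encoded: [(0, 'a'), (1, 'a'), (1, 'b'), (3, 'b'), (2, 'a'), (0, 'b'), (1, '')]


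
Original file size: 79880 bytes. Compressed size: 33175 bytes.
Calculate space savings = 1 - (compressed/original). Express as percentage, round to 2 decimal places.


ratio = compressed/original = 33175/79880 = 0.41531
savings = 1 - ratio = 1 - 0.41531 = 0.58469
as a percentage: 0.58469 * 100 = 58.47%

Space savings = 1 - 33175/79880 = 58.47%


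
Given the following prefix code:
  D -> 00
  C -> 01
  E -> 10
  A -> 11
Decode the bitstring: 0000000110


Decoding step by step:
Bits 00 -> D
Bits 00 -> D
Bits 00 -> D
Bits 01 -> C
Bits 10 -> E


Decoded message: DDDCE


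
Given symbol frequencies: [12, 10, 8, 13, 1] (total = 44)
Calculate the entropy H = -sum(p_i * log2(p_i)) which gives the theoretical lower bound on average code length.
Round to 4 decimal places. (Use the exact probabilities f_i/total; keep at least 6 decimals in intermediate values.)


Per-symbol terms -p_i * log2(p_i) with p_i = f_i/44:
  p = 12/44 = 0.272727: log2(p) = -1.874469, -p*log2(p) = 0.511219
  p = 10/44 = 0.227273: log2(p) = -2.137504, -p*log2(p) = 0.485796
  p = 8/44 = 0.181818: log2(p) = -2.459432, -p*log2(p) = 0.447169
  p = 13/44 = 0.295455: log2(p) = -1.758992, -p*log2(p) = 0.519702
  p = 1/44 = 0.022727: log2(p) = -5.459432, -p*log2(p) = 0.124078
H = 0.511219 + 0.485796 + 0.447169 + 0.519702 + 0.124078 = 2.087964

H = 2.088 bits/symbol


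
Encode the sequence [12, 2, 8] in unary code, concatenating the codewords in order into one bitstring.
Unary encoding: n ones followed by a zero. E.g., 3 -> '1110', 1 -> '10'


Encode each number as n ones followed by a terminating 0:
  12 -> 1111111111110 (13 bits)
  2 -> 110 (3 bits)
  8 -> 111111110 (9 bits)
Total length = 13 + 3 + 9 = 25 bits.

Unary([12, 2, 8]) = 1111111111110110111111110 (25 bits)


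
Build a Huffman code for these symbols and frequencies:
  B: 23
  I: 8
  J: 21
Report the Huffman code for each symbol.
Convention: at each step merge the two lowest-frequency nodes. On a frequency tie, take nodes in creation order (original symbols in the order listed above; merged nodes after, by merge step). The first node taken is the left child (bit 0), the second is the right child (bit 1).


Huffman tree construction:
Step 1: Merge I(8) + J(21) = 29
Step 2: Merge B(23) + (I+J)(29) = 52
Read each symbol's code off the tree from the root (left child = 0, right child = 1).

Codes:
  B: 0 (length 1)
  I: 10 (length 2)
  J: 11 (length 2)
Average code length: 81/52 = 1.5577 bits/symbol


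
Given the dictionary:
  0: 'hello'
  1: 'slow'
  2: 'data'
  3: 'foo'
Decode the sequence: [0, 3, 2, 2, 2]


Look up each index in the dictionary:
  0 -> 'hello'
  3 -> 'foo'
  2 -> 'data'
  2 -> 'data'
  2 -> 'data'

Decoded: "hello foo data data data"


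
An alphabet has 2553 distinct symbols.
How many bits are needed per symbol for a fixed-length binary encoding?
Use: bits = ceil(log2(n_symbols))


log2(2553) = 11.318
Bracket: 2^11 = 2048 < 2553 <= 2^12 = 4096
So ceil(log2(2553)) = 12

bits = ceil(log2(2553)) = ceil(11.318) = 12 bits


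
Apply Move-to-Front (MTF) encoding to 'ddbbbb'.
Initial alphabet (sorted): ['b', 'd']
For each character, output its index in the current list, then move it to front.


MTF encoding:
'd': index 1 in ['b', 'd'] -> ['d', 'b']
'd': index 0 in ['d', 'b'] -> ['d', 'b']
'b': index 1 in ['d', 'b'] -> ['b', 'd']
'b': index 0 in ['b', 'd'] -> ['b', 'd']
'b': index 0 in ['b', 'd'] -> ['b', 'd']
'b': index 0 in ['b', 'd'] -> ['b', 'd']


Output: [1, 0, 1, 0, 0, 0]


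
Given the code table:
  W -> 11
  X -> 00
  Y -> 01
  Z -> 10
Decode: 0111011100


Decoding:
01 -> Y
11 -> W
01 -> Y
11 -> W
00 -> X


Result: YWYWX


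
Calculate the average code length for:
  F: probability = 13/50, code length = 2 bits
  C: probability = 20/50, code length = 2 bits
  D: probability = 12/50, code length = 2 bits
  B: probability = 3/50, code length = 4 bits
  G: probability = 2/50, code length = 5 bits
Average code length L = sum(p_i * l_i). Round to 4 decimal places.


Weighted contributions p_i * l_i:
  F: (13/50) * 2 = 26/50
  C: (20/50) * 2 = 40/50
  D: (12/50) * 2 = 24/50
  B: (3/50) * 4 = 12/50
  G: (2/50) * 5 = 10/50
Sum = (26 + 40 + 24 + 12 + 10)/50 = 112/50

L = 112/50 = 2.2400 bits/symbol


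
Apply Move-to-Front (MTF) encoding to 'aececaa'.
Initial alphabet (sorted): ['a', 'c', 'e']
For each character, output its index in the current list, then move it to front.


MTF encoding:
'a': index 0 in ['a', 'c', 'e'] -> ['a', 'c', 'e']
'e': index 2 in ['a', 'c', 'e'] -> ['e', 'a', 'c']
'c': index 2 in ['e', 'a', 'c'] -> ['c', 'e', 'a']
'e': index 1 in ['c', 'e', 'a'] -> ['e', 'c', 'a']
'c': index 1 in ['e', 'c', 'a'] -> ['c', 'e', 'a']
'a': index 2 in ['c', 'e', 'a'] -> ['a', 'c', 'e']
'a': index 0 in ['a', 'c', 'e'] -> ['a', 'c', 'e']


Output: [0, 2, 2, 1, 1, 2, 0]


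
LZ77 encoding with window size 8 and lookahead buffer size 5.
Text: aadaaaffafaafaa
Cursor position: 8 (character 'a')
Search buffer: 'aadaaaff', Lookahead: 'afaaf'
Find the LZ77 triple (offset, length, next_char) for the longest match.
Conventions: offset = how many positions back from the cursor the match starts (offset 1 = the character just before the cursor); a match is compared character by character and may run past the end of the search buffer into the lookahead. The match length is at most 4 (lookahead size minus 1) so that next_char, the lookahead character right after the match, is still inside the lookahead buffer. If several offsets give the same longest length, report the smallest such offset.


Try each offset into the search buffer:
  offset=1 (pos 7, char 'f'): match length 0
  offset=2 (pos 6, char 'f'): match length 0
  offset=3 (pos 5, char 'a'): match length 2
  offset=4 (pos 4, char 'a'): match length 1
  offset=5 (pos 3, char 'a'): match length 1
  offset=6 (pos 2, char 'd'): match length 0
  offset=7 (pos 1, char 'a'): match length 1
  offset=8 (pos 0, char 'a'): match length 1
Longest match has length 2 at offset 3.
next_char = character at position 8 + 2 = 10 -> 'a'

Best match: offset=3, length=2 (matching 'af' starting at position 5)
LZ77 triple: (3, 2, 'a')


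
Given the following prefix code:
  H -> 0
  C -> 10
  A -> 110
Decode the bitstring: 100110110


Decoding step by step:
Bits 10 -> C
Bits 0 -> H
Bits 110 -> A
Bits 110 -> A


Decoded message: CHAA


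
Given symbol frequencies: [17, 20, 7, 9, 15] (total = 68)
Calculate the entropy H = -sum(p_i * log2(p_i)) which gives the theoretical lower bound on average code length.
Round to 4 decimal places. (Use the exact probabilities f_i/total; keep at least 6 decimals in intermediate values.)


Per-symbol terms -p_i * log2(p_i) with p_i = f_i/68:
  p = 17/68 = 0.250000: log2(p) = -2.000000, -p*log2(p) = 0.500000
  p = 20/68 = 0.294118: log2(p) = -1.765535, -p*log2(p) = 0.519275
  p = 7/68 = 0.102941: log2(p) = -3.280108, -p*log2(p) = 0.337658
  p = 9/68 = 0.132353: log2(p) = -2.917538, -p*log2(p) = 0.386145
  p = 15/68 = 0.220588: log2(p) = -2.180572, -p*log2(p) = 0.481009
H = 0.500000 + 0.519275 + 0.337658 + 0.386145 + 0.481009 = 2.224087

H = 2.2241 bits/symbol


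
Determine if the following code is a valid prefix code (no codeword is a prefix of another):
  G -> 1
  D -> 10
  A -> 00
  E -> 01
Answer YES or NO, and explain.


Checking each pair (does one codeword prefix another?):
  G='1' vs D='10': prefix -- VIOLATION

NO -- this is NOT a valid prefix code. G (1) is a prefix of D (10).


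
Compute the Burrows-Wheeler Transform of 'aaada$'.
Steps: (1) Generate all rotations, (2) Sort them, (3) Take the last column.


Rotations (sorted):
  0: $aaada -> last char: a
  1: a$aaad -> last char: d
  2: aaada$ -> last char: $
  3: aada$a -> last char: a
  4: ada$aa -> last char: a
  5: da$aaa -> last char: a


BWT = ad$aaa


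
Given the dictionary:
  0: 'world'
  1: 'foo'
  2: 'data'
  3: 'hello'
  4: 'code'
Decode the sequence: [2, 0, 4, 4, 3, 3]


Look up each index in the dictionary:
  2 -> 'data'
  0 -> 'world'
  4 -> 'code'
  4 -> 'code'
  3 -> 'hello'
  3 -> 'hello'

Decoded: "data world code code hello hello"


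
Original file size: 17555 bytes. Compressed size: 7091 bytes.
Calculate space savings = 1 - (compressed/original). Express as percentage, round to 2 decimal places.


ratio = compressed/original = 7091/17555 = 0.403931
savings = 1 - ratio = 1 - 0.403931 = 0.596069
as a percentage: 0.596069 * 100 = 59.61%

Space savings = 1 - 7091/17555 = 59.61%


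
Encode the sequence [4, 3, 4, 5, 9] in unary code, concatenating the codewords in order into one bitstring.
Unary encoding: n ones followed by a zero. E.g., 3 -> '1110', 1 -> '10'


Encode each number as n ones followed by a terminating 0:
  4 -> 11110 (5 bits)
  3 -> 1110 (4 bits)
  4 -> 11110 (5 bits)
  5 -> 111110 (6 bits)
  9 -> 1111111110 (10 bits)
Total length = 5 + 4 + 5 + 6 + 10 = 30 bits.

Unary([4, 3, 4, 5, 9]) = 111101110111101111101111111110 (30 bits)


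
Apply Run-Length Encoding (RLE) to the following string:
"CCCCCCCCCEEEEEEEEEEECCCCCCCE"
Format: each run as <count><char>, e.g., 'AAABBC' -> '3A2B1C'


Scanning runs left to right:
  i=0: run of 'C' x 9 -> '9C'
  i=9: run of 'E' x 11 -> '11E'
  i=20: run of 'C' x 7 -> '7C'
  i=27: run of 'E' x 1 -> '1E'

RLE = 9C11E7C1E


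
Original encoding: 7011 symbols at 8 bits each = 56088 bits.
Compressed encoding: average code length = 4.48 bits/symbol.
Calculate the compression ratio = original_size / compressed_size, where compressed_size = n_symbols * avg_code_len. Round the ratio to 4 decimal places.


original_size = n_symbols * orig_bits = 7011 * 8 = 56088 bits
compressed_size = n_symbols * avg_code_len = 7011 * 4.48 = 31409.28 bits
ratio = original_size / compressed_size = 56088 / 31409.28 = 1.7857

Compression ratio = 1.7857


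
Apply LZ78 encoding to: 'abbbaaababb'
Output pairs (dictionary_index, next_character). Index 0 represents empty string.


LZ78 encoding steps:
Dictionary: {0: ''}
Step 1: w='' (idx 0), next='a' -> output (0, 'a'), add 'a' as idx 1
Step 2: w='' (idx 0), next='b' -> output (0, 'b'), add 'b' as idx 2
Step 3: w='b' (idx 2), next='b' -> output (2, 'b'), add 'bb' as idx 3
Step 4: w='a' (idx 1), next='a' -> output (1, 'a'), add 'aa' as idx 4
Step 5: w='a' (idx 1), next='b' -> output (1, 'b'), add 'ab' as idx 5
Step 6: w='ab' (idx 5), next='b' -> output (5, 'b'), add 'abb' as idx 6


Encoded: [(0, 'a'), (0, 'b'), (2, 'b'), (1, 'a'), (1, 'b'), (5, 'b')]


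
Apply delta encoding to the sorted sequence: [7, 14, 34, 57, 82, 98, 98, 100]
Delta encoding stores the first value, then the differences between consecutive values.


First value: 7
Deltas:
  14 - 7 = 7
  34 - 14 = 20
  57 - 34 = 23
  82 - 57 = 25
  98 - 82 = 16
  98 - 98 = 0
  100 - 98 = 2


Delta encoded: [7, 7, 20, 23, 25, 16, 0, 2]


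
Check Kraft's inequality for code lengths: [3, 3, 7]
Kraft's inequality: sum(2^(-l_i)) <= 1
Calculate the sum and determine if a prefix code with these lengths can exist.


Sum = 2^(-3) + 2^(-3) + 2^(-7)
    = 0.125 + 0.125 + 0.0078125
    = 33/128 = 0.2578125
Since 0.2578125 <= 1, Kraft's inequality IS satisfied.
A prefix code with these lengths CAN exist.

Kraft sum = 0.2578125. Satisfied.


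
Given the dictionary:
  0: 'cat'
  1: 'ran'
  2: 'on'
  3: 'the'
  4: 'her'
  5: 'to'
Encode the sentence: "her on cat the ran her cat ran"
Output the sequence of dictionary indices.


Look up each word in the dictionary:
  'her' -> 4
  'on' -> 2
  'cat' -> 0
  'the' -> 3
  'ran' -> 1
  'her' -> 4
  'cat' -> 0
  'ran' -> 1

Encoded: [4, 2, 0, 3, 1, 4, 0, 1]


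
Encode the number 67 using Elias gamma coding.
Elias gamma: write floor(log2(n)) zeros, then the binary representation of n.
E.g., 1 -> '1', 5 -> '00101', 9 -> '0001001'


num_bits = floor(log2(67)) + 1 = 7
leading_zeros = num_bits - 1 = 6
binary(67) = 1000011

Elias gamma(67) = '000000' + '1000011' = 0000001000011 (13 bits)


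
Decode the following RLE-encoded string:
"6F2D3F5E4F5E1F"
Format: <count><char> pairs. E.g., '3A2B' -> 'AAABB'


Expanding each <count><char> pair:
  6F -> 'FFFFFF'
  2D -> 'DD'
  3F -> 'FFF'
  5E -> 'EEEEE'
  4F -> 'FFFF'
  5E -> 'EEEEE'
  1F -> 'F'

Decoded = FFFFFFDDFFFEEEEEFFFFEEEEEF


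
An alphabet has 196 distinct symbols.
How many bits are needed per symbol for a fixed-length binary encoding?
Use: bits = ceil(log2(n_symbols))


log2(196) = 7.6147
Bracket: 2^7 = 128 < 196 <= 2^8 = 256
So ceil(log2(196)) = 8

bits = ceil(log2(196)) = ceil(7.6147) = 8 bits


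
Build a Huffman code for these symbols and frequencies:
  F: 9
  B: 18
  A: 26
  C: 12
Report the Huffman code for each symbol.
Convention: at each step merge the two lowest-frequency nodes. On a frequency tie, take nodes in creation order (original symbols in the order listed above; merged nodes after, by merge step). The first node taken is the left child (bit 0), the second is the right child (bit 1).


Huffman tree construction:
Step 1: Merge F(9) + C(12) = 21
Step 2: Merge B(18) + (F+C)(21) = 39
Step 3: Merge A(26) + (B+(F+C))(39) = 65
Read each symbol's code off the tree from the root (left child = 0, right child = 1).

Codes:
  F: 110 (length 3)
  B: 10 (length 2)
  A: 0 (length 1)
  C: 111 (length 3)
Average code length: 125/65 = 1.9231 bits/symbol
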